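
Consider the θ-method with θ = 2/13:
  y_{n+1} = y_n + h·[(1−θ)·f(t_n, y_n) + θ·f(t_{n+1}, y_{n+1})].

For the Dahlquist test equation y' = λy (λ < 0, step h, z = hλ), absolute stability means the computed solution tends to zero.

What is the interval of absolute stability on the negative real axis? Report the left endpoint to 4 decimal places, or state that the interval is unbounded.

With y'=λy (z=hλ):
  y_{n+1} = y_n + z·[11/13·y_n + 2/13·y_{n+1}] ⇒ (1 − 2/13z)y_{n+1} = (1 + 11/13z)y_n
  ⇒ R(z) = (1 + 11/13z)/(1 − 2/13z).

Need |R(x)|<1, x<0.
x=-1.13: |R|=0.0374
R=−1: 1+11/13x = −1+2/13x ⇒ -9/13x=2 ⇒ x=2/(-9/13)=-2.8889
Confirm numerically:
  x=-2.595: |R|=0.85459 <1
  x=-2.077: |R|=0.57404 <1
  x=-1.935: |R|=0.49111 <1
  x=-1.306: |R|=0.08750 <1
  x=-3.412: |R|=1.23749 >1
  x=-3.394: |R|=1.22974 >1
Stable set (-2.8889, 0).

(-2.8889, 0).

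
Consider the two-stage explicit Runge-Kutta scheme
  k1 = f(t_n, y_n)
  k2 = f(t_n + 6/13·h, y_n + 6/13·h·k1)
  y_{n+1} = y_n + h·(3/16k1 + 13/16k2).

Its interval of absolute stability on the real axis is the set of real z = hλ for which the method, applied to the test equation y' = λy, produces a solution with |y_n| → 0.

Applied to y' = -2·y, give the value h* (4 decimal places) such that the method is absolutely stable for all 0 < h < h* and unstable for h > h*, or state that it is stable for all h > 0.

On y'=λy, z=hλ:
  k1=λy_n ⇒ h·k1=z·y_n;  k2=λ(1+6/13z)y_n ⇒ h·k2=z(1+6/13z)y_n
  y_{n+1}/y_n = 1 + 3/16z + 13/16z(1+6/13z) = 1 + z + 3/8z²
  Hence R(z) = 1 + z + 3/8z².

Need |R(x)|<1, x<0.
x=-1.23: |R|=0.3373
R=1: x+3/8x²=0 ⇒ x=−8/3=-2.6667; min R=1−1/(4·3/8)=0.3333>−1
Confirm numerically:
  x=-1.941: |R|=0.47181 <1
  x=-1.878: |R|=0.44458 <1
  x=-1.567: |R|=0.35381 <1
  x=-1.192: |R|=0.34082 <1
  x=-3.101: |R|=1.50508 >1
  x=-2.945: |R|=1.30738 >1
Interval (-2.6667, 0).

(-2.6667,0); λ=-2 ⇒ h* = (8/3)/2 = 1.3333.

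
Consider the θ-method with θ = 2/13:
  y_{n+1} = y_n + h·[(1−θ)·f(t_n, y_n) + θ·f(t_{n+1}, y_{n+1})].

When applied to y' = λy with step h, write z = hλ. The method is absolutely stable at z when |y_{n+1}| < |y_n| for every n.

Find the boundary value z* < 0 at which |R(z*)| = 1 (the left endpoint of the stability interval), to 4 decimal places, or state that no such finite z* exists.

z* = -2.8889.

Set f=λy, z=hλ:
  y_{n+1} = y_n + z·[11/13·y_n + 2/13·y_{n+1}] ⇒ (1 − 2/13z)y_{n+1} = (1 + 11/13z)y_n
  so R(z) = (1 + 11/13z)/(1 − 2/13z).

Solve |R(x)|<1 on ℝ⁻.
x=-0.48: |R|=0.5530
R=−1: 1+11/13x = −1+2/13x ⇒ -9/13x=2 ⇒ x=2/(-9/13)=-2.8889
Confirm numerically:
  x=-2.864: |R|=0.98804 <1
  x=-2.492: |R|=0.80138 <1
  x=-2.372: |R|=0.73783 <1
  x=-1.828: |R|=0.42675 <1
  x=-3.303: |R|=1.19009 >1
  x=-3.283: |R|=1.18128 >1
Stable set (-2.8889, 0).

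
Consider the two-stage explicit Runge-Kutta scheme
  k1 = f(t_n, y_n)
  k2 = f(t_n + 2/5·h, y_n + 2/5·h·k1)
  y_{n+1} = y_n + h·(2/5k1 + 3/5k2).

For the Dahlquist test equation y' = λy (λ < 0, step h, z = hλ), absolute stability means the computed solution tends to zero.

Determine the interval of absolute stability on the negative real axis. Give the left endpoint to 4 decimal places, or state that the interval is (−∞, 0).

(-4.1667, 0).

Test eqn y'=λy, z=hλ:
  k1=λy_n ⇒ h·k1=z·y_n;  k2=λ(1+2/5z)y_n ⇒ h·k2=z(1+2/5z)y_n
  y_{n+1}/y_n = 1 + 2/5z + 3/5z(1+2/5z) = 1 + z + 6/25z²
  so R(z) = 1 + z + 6/25z².

Solve |R(x)|<1 on ℝ⁻.
x=-1.38: |R|=0.0771
R=1: x+6/25x²=0 ⇒ x=−25/6=-4.1667; min R=1−1/(4·6/25)=-0.0417>−1
Confirm numerically:
  x=-4.120: |R|=0.95386 <1
  x=-3.645: |R|=0.54365 <1
  x=-2.697: |R|=0.04871 <1
  x=-1.766: |R|=0.01750 <1
  x=-4.621: |R|=1.50387 >1
  x=-4.613: |R|=1.49414 >1
  x=-4.580: |R|=1.45434 >1
So |R|<1 on (-4.1667, 0).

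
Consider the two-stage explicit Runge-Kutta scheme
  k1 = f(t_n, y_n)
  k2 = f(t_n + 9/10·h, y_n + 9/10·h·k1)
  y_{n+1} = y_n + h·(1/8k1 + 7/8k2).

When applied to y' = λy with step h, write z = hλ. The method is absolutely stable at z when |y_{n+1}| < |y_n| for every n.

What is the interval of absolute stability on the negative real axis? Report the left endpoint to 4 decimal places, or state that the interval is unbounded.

On y'=λy, z=hλ:
  k1=λy_n ⇒ h·k1=z·y_n;  k2=λ(1+9/10z)y_n ⇒ h·k2=z(1+9/10z)y_n
  y_{n+1}/y_n = 1 + 1/8z + 7/8z(1+9/10z) = 1 + z + 63/80z²
  R(z) = 1 + z + 63/80z².

Boundary: |R(x)|=1, x<0.
x=-0.65: |R|=0.6827
R=1: x+63/80x²=0 ⇒ x=−80/63=-1.2698; min R=1−1/(4·63/80)=0.6825>−1
Confirm numerically:
  x=-1.032: |R|=0.80671 <1
  x=-0.892: |R|=0.73459 <1
  x=-0.652: |R|=0.68277 <1
  x=-1.847: |R|=1.83948 >1
  x=-1.501: |R|=1.27324 >1
  x=-1.292: |R|=1.02255 >1
Interval (-1.2698, 0).

(-1.2698, 0).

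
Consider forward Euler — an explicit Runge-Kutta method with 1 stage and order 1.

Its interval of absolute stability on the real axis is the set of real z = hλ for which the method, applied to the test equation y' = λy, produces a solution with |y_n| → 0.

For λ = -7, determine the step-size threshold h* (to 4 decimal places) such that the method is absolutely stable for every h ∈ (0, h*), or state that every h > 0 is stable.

Test eqn y'=λy, z=hλ:
  order 1, 1-stage ⇒ R(z)=1+z
  (e.g. R(-0.6)=0.40000, |R|=0.40000)

Find x<0 with |R(x)|<1.
x=-0.6: |R|=0.4000
|R(-2.23)|=1.2300 |R(-1.54)|=0.5400 |R(-0.92)|=0.0800
Bisect:
  x_lo=-2.5391 |R|=1.5391  x_hi=-0.1454 |R|=0.8546
  mid=-1.34222 |R|=0.34222 →hi
  mid=-1.94064 |R|=0.94064 →hi
  mid=-2.23985 |R|=1.23985 →lo
  mid=-2.09024 |R|=1.09024 →lo
  mid=-2.01544 |R|=1.01544 →lo
  mid=-1.97804 |R|=0.97804 →hi
  mid=-1.99674 |R|=0.99674 →hi
  mid=-2.00609 |R|=1.00609 →lo
  mid=-2.00142 |R|=1.00142 →lo
  ...
  [-2.00010,-1.99995] ⇒ x*=-2.0000
Interval (-2.0000, 0).

(-2.0000,0); λ=-7 ⇒ h* = 0.2857.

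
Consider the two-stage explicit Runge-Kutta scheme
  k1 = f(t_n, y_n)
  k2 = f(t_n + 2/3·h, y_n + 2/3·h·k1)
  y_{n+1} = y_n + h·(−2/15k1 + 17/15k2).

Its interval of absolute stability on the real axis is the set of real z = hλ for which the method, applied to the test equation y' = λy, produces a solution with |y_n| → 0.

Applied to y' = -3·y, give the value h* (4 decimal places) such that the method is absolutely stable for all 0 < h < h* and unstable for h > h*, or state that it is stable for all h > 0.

(-1.3235,0); λ=-3 ⇒ h* = (45/34)/3 = 0.4412.

On y'=λy, z=hλ:
  k1=λy_n ⇒ h·k1=z·y_n;  k2=λ(1+2/3z)y_n ⇒ h·k2=z(1+2/3z)y_n
  y_{n+1}/y_n = 1 − 2/15z + 17/15z(1+2/3z) = 1 + z + 34/45z²
  R(z) = 1 + z + 34/45z².

Solve |R(x)|<1 on ℝ⁻.
x=-1.39: |R|=1.0698
R=1: x+34/45x²=0 ⇒ x=−45/34=-1.3235; min R=1−1/(4·34/45)=0.6691>−1
Confirm numerically:
  x=-1.227: |R|=0.91051 <1
  x=-1.084: |R|=0.80382 <1
  x=-0.846: |R|=0.69476 <1
  x=-0.829: |R|=0.69025 <1
  x=-1.798: |R|=1.64456 >1
  x=-1.397: |R|=1.07755 >1
  x=-1.371: |R|=1.04917 >1
Stable set (-1.3235, 0).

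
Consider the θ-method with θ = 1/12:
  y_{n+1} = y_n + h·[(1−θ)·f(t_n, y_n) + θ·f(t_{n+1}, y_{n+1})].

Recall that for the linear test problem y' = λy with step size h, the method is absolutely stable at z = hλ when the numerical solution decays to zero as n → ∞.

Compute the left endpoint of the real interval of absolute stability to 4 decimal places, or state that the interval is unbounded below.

z* = -2.4000.

On y'=λy, z=hλ:
  y_{n+1} = y_n + z·[11/12·y_n + 1/12·y_{n+1}] ⇒ (1 − 1/12z)y_{n+1} = (1 + 11/12z)y_n
  Hence R(z) = (1 + 11/12z)/(1 − 1/12z).

Solve |R(x)|<1 on ℝ⁻.
x=-1.63: |R|=0.4351
R=−1: 1+11/12x = −1+1/12x ⇒ -5/6x=2 ⇒ x=2/(-5/6)=-2.4000
Confirm numerically:
  x=-2.349: |R|=0.96446 <1
  x=-1.759: |R|=0.53412 <1
  x=-1.618: |R|=0.42576 <1
  x=-1.423: |R|=0.27214 <1
  x=-2.933: |R|=1.35693 >1
  x=-2.746: |R|=1.23464 >1
  x=-2.727: |R|=1.22204 >1
Interval (-2.4000, 0).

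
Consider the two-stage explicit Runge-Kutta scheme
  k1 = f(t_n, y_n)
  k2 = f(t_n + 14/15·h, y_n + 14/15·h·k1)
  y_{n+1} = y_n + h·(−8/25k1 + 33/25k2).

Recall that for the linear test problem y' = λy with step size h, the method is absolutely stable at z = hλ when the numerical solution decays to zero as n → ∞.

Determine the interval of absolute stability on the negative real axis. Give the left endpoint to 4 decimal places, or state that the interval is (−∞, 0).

(-0.8117, 0).

With y'=λy (z=hλ):
  k1=λy_n ⇒ h·k1=z·y_n;  k2=λ(1+14/15z)y_n ⇒ h·k2=z(1+14/15z)y_n
  y_{n+1}/y_n = 1 − 8/25z + 33/25z(1+14/15z) = 1 + z + 154/125z²
  R(z) = 1 + z + 154/125z².

Boundary: |R(x)|=1, x<0.
x=-1.15: |R|=1.4793
R=1: x+154/125x²=0 ⇒ x=−125/154=-0.8117; min R=1−1/(4·154/125)=0.7971>−1
Confirm numerically:
  x=-0.678: |R|=0.88833 <1
  x=-0.673: |R|=0.88501 <1
  x=-0.583: |R|=0.83574 <1
  x=-0.570: |R|=0.83028 <1
  x=-1.359: |R|=1.91636 >1
  x=-1.199: |R|=1.57212 >1
Interval (-0.8117, 0).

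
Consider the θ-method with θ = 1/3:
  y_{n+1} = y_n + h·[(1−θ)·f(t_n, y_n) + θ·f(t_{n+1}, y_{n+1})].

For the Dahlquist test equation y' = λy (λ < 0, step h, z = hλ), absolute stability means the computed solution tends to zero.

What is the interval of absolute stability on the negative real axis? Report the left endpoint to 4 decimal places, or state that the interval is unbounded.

With y'=λy (z=hλ):
  y_{n+1} = y_n + z·[2/3·y_n + 1/3·y_{n+1}] ⇒ (1 − 1/3z)y_{n+1} = (1 + 2/3z)y_n
  so R(z) = (1 + 2/3z)/(1 − 1/3z).

Find x<0 with |R(x)|<1.
x=-1.28: |R|=0.1028
R=−1: 1+2/3x = −1+1/3x ⇒ -1/3x=2 ⇒ x=2/(-1/3)=-6.0000
Confirm numerically:
  x=-4.556: |R|=0.80889 <1
  x=-2.565: |R|=0.38275 <1
  x=-2.455: |R|=0.35014 <1
  x=-6.536: |R|=1.05621 >1
  x=-6.478: |R|=1.05043 >1
  x=-6.250: |R|=1.02703 >1
Interval (-6.0000, 0).

(-6.0000, 0).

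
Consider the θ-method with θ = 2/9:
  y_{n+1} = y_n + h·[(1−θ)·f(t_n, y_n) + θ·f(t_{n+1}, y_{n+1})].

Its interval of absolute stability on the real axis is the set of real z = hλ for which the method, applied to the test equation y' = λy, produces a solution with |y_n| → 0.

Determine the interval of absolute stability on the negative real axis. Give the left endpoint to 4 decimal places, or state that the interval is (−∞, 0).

z∈(-3.6000,0).

Set f=λy, z=hλ:
  y_{n+1} = y_n + z·[7/9·y_n + 2/9·y_{n+1}] ⇒ (1 − 2/9z)y_{n+1} = (1 + 7/9z)y_n
  Hence R(z) = (1 + 7/9z)/(1 − 2/9z).

Find x<0 with |R(x)|<1.
x=-0.66: |R|=0.4244
R=−1: 1+7/9x = −1+2/9x ⇒ -5/9x=2 ⇒ x=2/(-5/9)=-3.6000
Confirm numerically:
  x=-3.291: |R|=0.90085 <1
  x=-3.141: |R|=0.84982 <1
  x=-1.791: |R|=0.28112 <1
  x=-3.716: |R|=1.03530 >1
  x=-3.713: |R|=1.03440 >1
Stable set (-3.6000, 0).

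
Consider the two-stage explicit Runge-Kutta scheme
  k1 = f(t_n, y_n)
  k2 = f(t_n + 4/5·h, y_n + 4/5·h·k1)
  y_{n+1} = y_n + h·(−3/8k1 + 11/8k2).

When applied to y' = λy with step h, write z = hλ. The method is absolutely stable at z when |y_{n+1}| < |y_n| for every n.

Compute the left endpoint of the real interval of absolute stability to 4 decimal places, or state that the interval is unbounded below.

left endpoint -0.9091.

On y'=λy, z=hλ:
  k1=λy_n ⇒ h·k1=z·y_n;  k2=λ(1+4/5z)y_n ⇒ h·k2=z(1+4/5z)y_n
  y_{n+1}/y_n = 1 − 3/8z + 11/8z(1+4/5z) = 1 + z + 11/10z²
  R(z) = 1 + z + 11/10z².

Find x<0 with |R(x)|<1.
x=-1.38: |R|=1.7148
R=1: x+11/10x²=0 ⇒ x=−10/11=-0.9091; min R=1−1/(4·11/10)=0.7727>−1
Confirm numerically:
  x=-0.881: |R|=0.97278 <1
  x=-0.486: |R|=0.77382 <1
  x=-0.463: |R|=0.77281 <1
  x=-0.439: |R|=0.77299 <1
  x=-1.492: |R|=1.95667 >1
  x=-1.449: |R|=1.86056 >1
  x=-1.163: |R|=1.32483 >1
Stable set (-0.9091, 0).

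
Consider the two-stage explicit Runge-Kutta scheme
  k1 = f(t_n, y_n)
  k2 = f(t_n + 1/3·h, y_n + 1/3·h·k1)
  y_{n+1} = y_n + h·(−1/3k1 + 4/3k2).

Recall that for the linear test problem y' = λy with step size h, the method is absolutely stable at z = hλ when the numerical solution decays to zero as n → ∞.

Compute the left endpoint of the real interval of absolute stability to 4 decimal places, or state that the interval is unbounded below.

Set f=λy, z=hλ:
  k1=λy_n ⇒ h·k1=z·y_n;  k2=λ(1+1/3z)y_n ⇒ h·k2=z(1+1/3z)y_n
  y_{n+1}/y_n = 1 − 1/3z + 4/3z(1+1/3z) = 1 + z + 4/9z²
  ⇒ R(z) = 1 + z + 4/9z².

Boundary: |R(x)|=1, x<0.
x=-1.19: |R|=0.4394
R=1: x+4/9x²=0 ⇒ x=−9/4=-2.2500; min R=1−1/(4·4/9)=0.4375>−1
Confirm numerically:
  x=-2.118: |R|=0.87574 <1
  x=-1.754: |R|=0.61334 <1
  x=-1.485: |R|=0.49510 <1
  x=-1.010: |R|=0.44338 <1
  x=-2.830: |R|=1.72951 >1
  x=-2.435: |R|=1.20021 >1
So |R|<1 on (-2.2500, 0).

left endpoint -2.2500.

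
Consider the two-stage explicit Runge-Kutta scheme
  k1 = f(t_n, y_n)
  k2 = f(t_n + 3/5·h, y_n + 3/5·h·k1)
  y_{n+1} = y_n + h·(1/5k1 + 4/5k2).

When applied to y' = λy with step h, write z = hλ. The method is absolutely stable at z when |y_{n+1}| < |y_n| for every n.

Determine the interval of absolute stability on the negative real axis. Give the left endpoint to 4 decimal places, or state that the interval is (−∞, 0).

z∈(-2.0833,0).

Test eqn y'=λy, z=hλ:
  k1=λy_n ⇒ h·k1=z·y_n;  k2=λ(1+3/5z)y_n ⇒ h·k2=z(1+3/5z)y_n
  y_{n+1}/y_n = 1 + 1/5z + 4/5z(1+3/5z) = 1 + z + 12/25z²
  Hence R(z) = 1 + z + 12/25z².

Need |R(x)|<1, x<0.
x=-0.91: |R|=0.4875
R=1: x+12/25x²=0 ⇒ x=−25/12=-2.0833; min R=1−1/(4·12/25)=0.4792>−1
Confirm numerically:
  x=-1.789: |R|=0.74725 <1
  x=-1.760: |R|=0.72685 <1
  x=-0.927: |R|=0.48548 <1
  x=-2.356: |R|=1.30835 >1
  x=-2.244: |R|=1.17306 >1
Stable set (-2.0833, 0).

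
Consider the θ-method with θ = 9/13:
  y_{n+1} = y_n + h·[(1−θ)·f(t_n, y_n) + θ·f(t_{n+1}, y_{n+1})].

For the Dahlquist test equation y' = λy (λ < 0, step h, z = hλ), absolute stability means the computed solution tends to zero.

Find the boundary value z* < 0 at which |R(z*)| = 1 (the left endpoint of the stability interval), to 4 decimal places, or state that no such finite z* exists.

(−∞, 0) — no finite endpoint.

Test eqn y'=λy, z=hλ:
  y_{n+1} = y_n + z·[4/13·y_n + 9/13·y_{n+1}] ⇒ (1 − 9/13z)y_{n+1} = (1 + 4/13z)y_n
  Hence R(z) = (1 + 4/13z)/(1 − 9/13z).

Boundary: |R(x)|=1, x<0.
x=-0.93: |R|=0.4343
x=-2: |R|=0.1613
x=-10: |R|=0.2621
x=-100: |R|=0.4239
θ=9/13≥1/2 ⇒ |1+4/13x|<|1−9/13x| ∀x<0 ⇒ interval (−∞,0).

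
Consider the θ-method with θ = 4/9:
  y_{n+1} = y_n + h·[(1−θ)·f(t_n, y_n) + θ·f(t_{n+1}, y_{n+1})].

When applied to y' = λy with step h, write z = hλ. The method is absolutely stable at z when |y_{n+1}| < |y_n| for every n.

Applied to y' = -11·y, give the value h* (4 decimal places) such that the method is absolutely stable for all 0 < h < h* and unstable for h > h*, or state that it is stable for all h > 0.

Set f=λy, z=hλ:
  y_{n+1} = y_n + z·[5/9·y_n + 4/9·y_{n+1}] ⇒ (1 − 4/9z)y_{n+1} = (1 + 5/9z)y_n
  R(z) = (1 + 5/9z)/(1 − 4/9z).

Solve |R(x)|<1 on ℝ⁻.
x=-0.83: |R|=0.3937
R=−1: 1+5/9x = −1+4/9x ⇒ -1/9x=2 ⇒ x=2/(-1/9)=-18.0000
Confirm numerically:
  x=-12.743: |R|=0.91234 <1
  x=-10.866: |R|=0.86402 <1
  x=-9.302: |R|=0.81176 <1
  x=-18.295: |R|=1.00359 >1
  x=-18.176: |R|=1.00215 >1
Stable set (-18.0000, 0).

(-18.0000,0); λ=-11 ⇒ h* = (18)/11 = 1.6364.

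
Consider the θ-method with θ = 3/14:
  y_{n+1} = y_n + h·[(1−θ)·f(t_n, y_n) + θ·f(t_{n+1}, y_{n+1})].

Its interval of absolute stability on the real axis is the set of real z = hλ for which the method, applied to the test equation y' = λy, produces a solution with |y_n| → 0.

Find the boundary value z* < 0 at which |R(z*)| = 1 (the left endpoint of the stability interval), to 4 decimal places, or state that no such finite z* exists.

z* = -3.5000.

Test eqn y'=λy, z=hλ:
  y_{n+1} = y_n + z·[11/14·y_n + 3/14·y_{n+1}] ⇒ (1 − 3/14z)y_{n+1} = (1 + 11/14z)y_n
  R(z) = (1 + 11/14z)/(1 − 3/14z).

Solve |R(x)|<1 on ℝ⁻.
x=-1.71: |R|=0.2514
R=−1: 1+11/14x = −1+3/14x ⇒ -4/7x=2 ⇒ x=2/(-4/7)=-3.5000
Confirm numerically:
  x=-3.359: |R|=0.95315 <1
  x=-2.982: |R|=0.81940 <1
  x=-2.555: |R|=0.65105 <1
  x=-3.892: |R|=1.12214 >1
  x=-3.537: |R|=1.01203 >1
Interval (-3.5000, 0).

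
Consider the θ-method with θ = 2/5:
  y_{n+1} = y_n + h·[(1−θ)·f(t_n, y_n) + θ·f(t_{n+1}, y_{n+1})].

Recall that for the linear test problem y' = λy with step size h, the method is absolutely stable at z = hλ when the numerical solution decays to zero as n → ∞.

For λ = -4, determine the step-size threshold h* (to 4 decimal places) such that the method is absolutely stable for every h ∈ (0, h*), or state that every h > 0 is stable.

(-10.0000,0); λ=-4 ⇒ h* = (10)/4 = 2.5000.

Test eqn y'=λy, z=hλ:
  y_{n+1} = y_n + z·[3/5·y_n + 2/5·y_{n+1}] ⇒ (1 − 2/5z)y_{n+1} = (1 + 3/5z)y_n
  ⇒ R(z) = (1 + 3/5z)/(1 − 2/5z).

Need |R(x)|<1, x<0.
x=-1.6: |R|=0.0244
R=−1: 1+3/5x = −1+2/5x ⇒ -1/5x=2 ⇒ x=2/(-1/5)=-10.0000
Confirm numerically:
  x=-8.813: |R|=0.94754 <1
  x=-6.069: |R|=0.77063 <1
  x=-4.699: |R|=0.63182 <1
  x=-4.366: |R|=0.58972 <1
  x=-10.582: |R|=1.02224 >1
  x=-10.052: |R|=1.00207 >1
So |R|<1 on (-10.0000, 0).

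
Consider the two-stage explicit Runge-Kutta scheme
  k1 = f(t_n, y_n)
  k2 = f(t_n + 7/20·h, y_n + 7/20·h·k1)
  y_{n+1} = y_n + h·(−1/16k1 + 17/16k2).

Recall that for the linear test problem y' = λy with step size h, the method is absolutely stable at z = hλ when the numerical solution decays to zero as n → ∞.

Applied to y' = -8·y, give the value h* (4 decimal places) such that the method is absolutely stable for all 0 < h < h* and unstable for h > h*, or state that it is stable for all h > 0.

With y'=λy (z=hλ):
  k1=λy_n ⇒ h·k1=z·y_n;  k2=λ(1+7/20z)y_n ⇒ h·k2=z(1+7/20z)y_n
  y_{n+1}/y_n = 1 − 1/16z + 17/16z(1+7/20z) = 1 + z + 119/320z²
  so R(z) = 1 + z + 119/320z².

Solve |R(x)|<1 on ℝ⁻.
x=-1.47: |R|=0.3336
R=1: x+119/320x²=0 ⇒ x=−320/119=-2.6891; min R=1−1/(4·119/320)=0.3277>−1
Confirm numerically:
  x=-1.744: |R|=0.38707 <1
  x=-1.287: |R|=0.32896 <1
  x=-1.256: |R|=0.33065 <1
  x=-3.277: |R|=1.71646 >1
  x=-3.139: |R|=1.52520 >1
  x=-2.842: |R|=1.16162 >1
So |R|<1 on (-2.6891, 0).

(-2.6891,0); λ=-8 ⇒ h* = (320/119)/8 = 0.3361.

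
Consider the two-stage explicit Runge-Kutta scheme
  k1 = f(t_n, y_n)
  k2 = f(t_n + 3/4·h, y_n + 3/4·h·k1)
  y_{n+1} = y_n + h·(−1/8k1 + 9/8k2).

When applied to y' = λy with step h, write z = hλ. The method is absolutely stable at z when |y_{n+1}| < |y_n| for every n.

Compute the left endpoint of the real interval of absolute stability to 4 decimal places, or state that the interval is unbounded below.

z* = -1.1852.

On y'=λy, z=hλ:
  k1=λy_n ⇒ h·k1=z·y_n;  k2=λ(1+3/4z)y_n ⇒ h·k2=z(1+3/4z)y_n
  y_{n+1}/y_n = 1 − 1/8z + 9/8z(1+3/4z) = 1 + z + 27/32z²
  ⇒ R(z) = 1 + z + 27/32z².

Boundary: |R(x)|=1, x<0.
x=-0.67: |R|=0.7088
R=1: x+27/32x²=0 ⇒ x=−32/27=-1.1852; min R=1−1/(4·27/32)=0.7037>−1
Confirm numerically:
  x=-1.099: |R|=0.92008 <1
  x=-1.054: |R|=0.88334 <1
  x=-0.743: |R|=0.72279 <1
  x=-0.551: |R|=0.70516 <1
  x=-1.500: |R|=1.39844 >1
  x=-1.491: |R|=1.38472 >1
Stable set (-1.1852, 0).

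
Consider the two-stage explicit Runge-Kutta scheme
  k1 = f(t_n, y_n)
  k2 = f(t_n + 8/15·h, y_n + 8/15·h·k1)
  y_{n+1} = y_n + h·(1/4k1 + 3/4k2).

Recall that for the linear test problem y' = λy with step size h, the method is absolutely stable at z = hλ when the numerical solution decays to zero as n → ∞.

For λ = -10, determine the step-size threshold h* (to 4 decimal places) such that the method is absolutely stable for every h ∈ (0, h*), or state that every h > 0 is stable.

With y'=λy (z=hλ):
  k1=λy_n ⇒ h·k1=z·y_n;  k2=λ(1+8/15z)y_n ⇒ h·k2=z(1+8/15z)y_n
  y_{n+1}/y_n = 1 + 1/4z + 3/4z(1+8/15z) = 1 + z + 2/5z²
  Hence R(z) = 1 + z + 2/5z².

Need |R(x)|<1, x<0.
x=-1.68: |R|=0.4490
R=1: x+2/5x²=0 ⇒ x=−5/2=-2.5000; min R=1−1/(4·2/5)=0.3750>−1
Confirm numerically:
  x=-1.724: |R|=0.46487 <1
  x=-1.560: |R|=0.41344 <1
  x=-1.151: |R|=0.37892 <1
  x=-2.918: |R|=1.48789 >1
  x=-2.779: |R|=1.31014 >1
Stable set (-2.5000, 0).

(-2.5000,0); λ=-10 ⇒ h* = (5/2)/10 = 0.2500.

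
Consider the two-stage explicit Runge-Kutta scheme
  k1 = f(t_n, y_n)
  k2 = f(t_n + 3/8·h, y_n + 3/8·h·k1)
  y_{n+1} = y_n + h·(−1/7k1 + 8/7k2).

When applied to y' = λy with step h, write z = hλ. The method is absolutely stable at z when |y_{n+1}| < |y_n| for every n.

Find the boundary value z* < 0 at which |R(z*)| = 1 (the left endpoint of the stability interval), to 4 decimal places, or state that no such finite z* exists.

Set f=λy, z=hλ:
  k1=λy_n ⇒ h·k1=z·y_n;  k2=λ(1+3/8z)y_n ⇒ h·k2=z(1+3/8z)y_n
  y_{n+1}/y_n = 1 − 1/7z + 8/7z(1+3/8z) = 1 + z + 3/7z²
  ⇒ R(z) = 1 + z + 3/7z².

Boundary: |R(x)|=1, x<0.
x=-1.16: |R|=0.4167
R=1: x+3/7x²=0 ⇒ x=−7/3=-2.3333; min R=1−1/(4·3/7)=0.4167>−1
Confirm numerically:
  x=-1.886: |R|=0.63843 <1
  x=-1.818: |R|=0.59848 <1
  x=-1.147: |R|=0.41683 <1
  x=-1.110: |R|=0.41804 <1
  x=-2.790: |R|=1.54604 >1
  x=-2.769: |R|=1.51701 >1
  x=-2.763: |R|=1.50879 >1
Stable set (-2.3333, 0).

z* = -2.3333.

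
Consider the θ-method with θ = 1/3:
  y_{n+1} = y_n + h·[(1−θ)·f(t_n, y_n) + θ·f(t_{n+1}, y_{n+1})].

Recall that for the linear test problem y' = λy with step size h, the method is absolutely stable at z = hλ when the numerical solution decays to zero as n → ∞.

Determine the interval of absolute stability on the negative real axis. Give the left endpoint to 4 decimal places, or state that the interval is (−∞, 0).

(-6.0000, 0).

Set f=λy, z=hλ:
  y_{n+1} = y_n + z·[2/3·y_n + 1/3·y_{n+1}] ⇒ (1 − 1/3z)y_{n+1} = (1 + 2/3z)y_n
  R(z) = (1 + 2/3z)/(1 − 1/3z).

Need |R(x)|<1, x<0.
x=-0.53: |R|=0.5496
R=−1: 1+2/3x = −1+1/3x ⇒ -1/3x=2 ⇒ x=2/(-1/3)=-6.0000
Confirm numerically:
  x=-5.659: |R|=0.96062 <1
  x=-4.941: |R|=0.86664 <1
  x=-4.619: |R|=0.81874 <1
  x=-2.636: |R|=0.40312 <1
  x=-6.412: |R|=1.04377 >1
  x=-6.070: |R|=1.00772 >1
Interval (-6.0000, 0).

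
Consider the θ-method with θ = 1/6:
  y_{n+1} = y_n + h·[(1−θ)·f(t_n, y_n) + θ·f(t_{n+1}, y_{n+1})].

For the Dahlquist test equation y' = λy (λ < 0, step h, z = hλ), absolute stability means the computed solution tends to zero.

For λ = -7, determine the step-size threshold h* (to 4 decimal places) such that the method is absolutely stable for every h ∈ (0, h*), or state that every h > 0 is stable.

(-3.0000,0); λ=-7 ⇒ h* = (3)/7 = 0.4286.

Test eqn y'=λy, z=hλ:
  y_{n+1} = y_n + z·[5/6·y_n + 1/6·y_{n+1}] ⇒ (1 − 1/6z)y_{n+1} = (1 + 5/6z)y_n
  R(z) = (1 + 5/6z)/(1 − 1/6z).

Need |R(x)|<1, x<0.
x=-1.42: |R|=0.1482
R=−1: 1+5/6x = −1+1/6x ⇒ -2/3x=2 ⇒ x=2/(-2/3)=-3.0000
Confirm numerically:
  x=-2.863: |R|=0.93817 <1
  x=-2.785: |R|=0.90211 <1
  x=-1.386: |R|=0.12591 <1
  x=-3.375: |R|=1.16000 >1
  x=-3.285: |R|=1.12278 >1
So |R|<1 on (-3.0000, 0).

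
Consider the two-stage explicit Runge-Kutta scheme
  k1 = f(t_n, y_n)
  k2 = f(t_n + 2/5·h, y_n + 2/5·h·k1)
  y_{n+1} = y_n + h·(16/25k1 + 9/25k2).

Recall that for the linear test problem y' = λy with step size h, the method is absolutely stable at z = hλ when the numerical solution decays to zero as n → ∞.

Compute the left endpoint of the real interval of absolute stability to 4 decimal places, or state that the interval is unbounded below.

With y'=λy (z=hλ):
  k1=λy_n ⇒ h·k1=z·y_n;  k2=λ(1+2/5z)y_n ⇒ h·k2=z(1+2/5z)y_n
  y_{n+1}/y_n = 1 + 16/25z + 9/25z(1+2/5z) = 1 + z + 18/125z²
  R(z) = 1 + z + 18/125z².

Find x<0 with |R(x)|<1.
x=-1.58: |R|=0.2205
R=1: x+18/125x²=0 ⇒ x=−125/18=-6.9444; min R=1−1/(4·18/125)=-0.7361>−1
Confirm numerically:
  x=-6.893: |R|=0.94894 <1
  x=-5.915: |R|=0.12316 <1
  x=-3.707: |R|=0.72817 <1
  x=-7.048: |R|=1.10510 >1
  x=-7.029: |R|=1.08559 >1
So |R|<1 on (-6.9444, 0).

z* = -6.9444.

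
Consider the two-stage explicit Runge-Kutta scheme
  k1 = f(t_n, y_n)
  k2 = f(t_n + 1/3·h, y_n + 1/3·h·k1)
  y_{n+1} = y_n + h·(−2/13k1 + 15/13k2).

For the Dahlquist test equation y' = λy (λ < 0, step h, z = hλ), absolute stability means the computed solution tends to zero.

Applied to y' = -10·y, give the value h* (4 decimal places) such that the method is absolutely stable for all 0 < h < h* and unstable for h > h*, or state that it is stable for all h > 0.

Set f=λy, z=hλ:
  k1=λy_n ⇒ h·k1=z·y_n;  k2=λ(1+1/3z)y_n ⇒ h·k2=z(1+1/3z)y_n
  y_{n+1}/y_n = 1 − 2/13z + 15/13z(1+1/3z) = 1 + z + 5/13z²
  Hence R(z) = 1 + z + 5/13z².

Boundary: |R(x)|=1, x<0.
x=-1.37: |R|=0.3519
R=1: x+5/13x²=0 ⇒ x=−13/5=-2.6000; min R=1−1/(4·5/13)=0.3500>−1
Confirm numerically:
  x=-2.313: |R|=0.74468 <1
  x=-2.028: |R|=0.55384 <1
  x=-1.936: |R|=0.50558 <1
  x=-1.850: |R|=0.46635 <1
  x=-3.160: |R|=1.68062 >1
  x=-2.990: |R|=1.44850 >1
  x=-2.782: |R|=1.19474 >1
Stable set (-2.6000, 0).

(-2.6000,0); λ=-10 ⇒ h* = (13/5)/10 = 0.2600.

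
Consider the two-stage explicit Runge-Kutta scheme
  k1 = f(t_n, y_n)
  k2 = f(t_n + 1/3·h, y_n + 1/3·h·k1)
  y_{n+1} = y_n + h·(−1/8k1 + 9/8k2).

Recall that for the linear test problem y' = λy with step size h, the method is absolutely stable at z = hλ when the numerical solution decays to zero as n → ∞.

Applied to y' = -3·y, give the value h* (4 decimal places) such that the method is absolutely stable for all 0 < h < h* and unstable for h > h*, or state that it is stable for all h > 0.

(-2.6667,0); λ=-3 ⇒ h* = (8/3)/3 = 0.8889.

With y'=λy (z=hλ):
  k1=λy_n ⇒ h·k1=z·y_n;  k2=λ(1+1/3z)y_n ⇒ h·k2=z(1+1/3z)y_n
  y_{n+1}/y_n = 1 − 1/8z + 9/8z(1+1/3z) = 1 + z + 3/8z²
  so R(z) = 1 + z + 3/8z².

Need |R(x)|<1, x<0.
x=-1.56: |R|=0.3526
R=1: x+3/8x²=0 ⇒ x=−8/3=-2.6667; min R=1−1/(4·3/8)=0.3333>−1
Confirm numerically:
  x=-2.345: |R|=0.71713 <1
  x=-2.295: |R|=0.68013 <1
  x=-1.475: |R|=0.34086 <1
  x=-1.262: |R|=0.33524 <1
  x=-2.998: |R|=1.37250 >1
  x=-2.844: |R|=1.18913 >1
Stable set (-2.6667, 0).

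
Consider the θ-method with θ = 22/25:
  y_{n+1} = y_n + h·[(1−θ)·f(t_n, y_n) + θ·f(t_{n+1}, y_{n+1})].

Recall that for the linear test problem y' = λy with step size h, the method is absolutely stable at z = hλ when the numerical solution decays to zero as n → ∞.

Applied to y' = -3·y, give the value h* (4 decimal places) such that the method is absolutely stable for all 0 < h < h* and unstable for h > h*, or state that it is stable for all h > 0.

With y'=λy (z=hλ):
  y_{n+1} = y_n + z·[3/25·y_n + 22/25·y_{n+1}] ⇒ (1 − 22/25z)y_{n+1} = (1 + 3/25z)y_n
  Hence R(z) = (1 + 3/25z)/(1 − 22/25z).

Find x<0 with |R(x)|<1.
x=-1.1: |R|=0.4411
x=-2: |R|=0.2754
x=-10: |R|=0.0204
x=-100: |R|=0.1236
θ=22/25≥1/2 ⇒ |1+3/25x|<|1−22/25x| ∀x<0 ⇒ interval (−∞,0).

interval (−∞, 0). Any h>0 works for λ=-3.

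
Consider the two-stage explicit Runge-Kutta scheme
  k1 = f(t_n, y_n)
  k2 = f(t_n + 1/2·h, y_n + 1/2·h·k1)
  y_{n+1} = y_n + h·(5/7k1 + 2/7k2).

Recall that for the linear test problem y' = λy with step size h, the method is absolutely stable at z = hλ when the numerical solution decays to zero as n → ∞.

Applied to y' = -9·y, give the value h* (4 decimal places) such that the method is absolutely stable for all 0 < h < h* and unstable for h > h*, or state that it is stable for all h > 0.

(-7.0000,0); λ=-9 ⇒ h* = (7)/9 = 0.7778.

Test eqn y'=λy, z=hλ:
  k1=λy_n ⇒ h·k1=z·y_n;  k2=λ(1+1/2z)y_n ⇒ h·k2=z(1+1/2z)y_n
  y_{n+1}/y_n = 1 + 5/7z + 2/7z(1+1/2z) = 1 + z + 1/7z²
  ⇒ R(z) = 1 + z + 1/7z².

Find x<0 with |R(x)|<1.
x=-1.61: |R|=0.2397
R=1: x+1/7x²=0 ⇒ x=−7=-7.0000; min R=1−1/(4·1/7)=-0.7500>−1
Confirm numerically:
  x=-6.403: |R|=0.45392 <1
  x=-6.100: |R|=0.21571 <1
  x=-3.737: |R|=0.74198 <1
  x=-3.551: |R|=0.74963 <1
  x=-7.101: |R|=1.10246 >1
  x=-7.040: |R|=1.04023 >1
Stable set (-7.0000, 0).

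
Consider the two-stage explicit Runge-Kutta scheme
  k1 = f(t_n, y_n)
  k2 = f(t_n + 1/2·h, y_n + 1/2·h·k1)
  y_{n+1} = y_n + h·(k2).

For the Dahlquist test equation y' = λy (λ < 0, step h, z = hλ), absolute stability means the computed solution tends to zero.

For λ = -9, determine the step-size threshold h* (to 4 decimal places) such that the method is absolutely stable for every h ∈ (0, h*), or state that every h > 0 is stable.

Test eqn y'=λy, z=hλ:
  k1=λy_n ⇒ h·k1=z·y_n;  k2=λ(1+1/2z)y_n ⇒ h·k2=z(1+1/2z)y_n
  y_{n+1}/y_n = 1 + z(1+1/2z) = 1 + z + 1/2z²
  Hence R(z) = 1 + z + 1/2z².

Solve |R(x)|<1 on ℝ⁻.
x=-0.4: |R|=0.6800
R=1: x+1/2x²=0 ⇒ x=−2=-2.0000; min R=1−1/(4·1/2)=0.5000>−1
Confirm numerically:
  x=-1.434: |R|=0.59418 <1
  x=-1.288: |R|=0.54147 <1
  x=-1.222: |R|=0.52464 <1
  x=-2.544: |R|=1.69197 >1
  x=-2.373: |R|=1.44256 >1
Stable set (-2.0000, 0).

(-2.0000,0); λ=-9 ⇒ h* = (2)/9 = 0.2222.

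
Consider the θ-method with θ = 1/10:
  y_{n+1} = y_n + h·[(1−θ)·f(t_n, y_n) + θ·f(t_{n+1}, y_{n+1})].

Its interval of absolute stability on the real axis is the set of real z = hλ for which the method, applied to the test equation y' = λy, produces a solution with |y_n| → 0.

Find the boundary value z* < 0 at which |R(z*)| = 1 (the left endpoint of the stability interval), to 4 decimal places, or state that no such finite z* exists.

On y'=λy, z=hλ:
  y_{n+1} = y_n + z·[9/10·y_n + 1/10·y_{n+1}] ⇒ (1 − 1/10z)y_{n+1} = (1 + 9/10z)y_n
  Hence R(z) = (1 + 9/10z)/(1 − 1/10z).

Find x<0 with |R(x)|<1.
x=-1.45: |R|=0.2664
R=−1: 1+9/10x = −1+1/10x ⇒ -4/5x=2 ⇒ x=2/(-4/5)=-2.5000
Confirm numerically:
  x=-2.078: |R|=0.72048 <1
  x=-1.992: |R|=0.66111 <1
  x=-1.454: |R|=0.26943 <1
  x=-1.099: |R|=0.00982 <1
  x=-3.046: |R|=1.33482 >1
  x=-2.915: |R|=1.25707 >1
  x=-2.897: |R|=1.24626 >1
Stable set (-2.5000, 0).

z* = -2.5000.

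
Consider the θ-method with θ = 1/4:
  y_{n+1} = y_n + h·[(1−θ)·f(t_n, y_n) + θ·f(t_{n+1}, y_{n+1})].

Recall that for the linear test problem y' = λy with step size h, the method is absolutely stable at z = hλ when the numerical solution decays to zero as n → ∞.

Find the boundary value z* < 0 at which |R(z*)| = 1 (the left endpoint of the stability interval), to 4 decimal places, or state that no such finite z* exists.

z* = -4.0000.

Test eqn y'=λy, z=hλ:
  y_{n+1} = y_n + z·[3/4·y_n + 1/4·y_{n+1}] ⇒ (1 − 1/4z)y_{n+1} = (1 + 3/4z)y_n
  R(z) = (1 + 3/4z)/(1 − 1/4z).

Need |R(x)|<1, x<0.
x=-0.4: |R|=0.6364
R=−1: 1+3/4x = −1+1/4x ⇒ -1/2x=2 ⇒ x=2/(-1/2)=-4.0000
Confirm numerically:
  x=-3.399: |R|=0.83755 <1
  x=-2.905: |R|=0.68284 <1
  x=-2.290: |R|=0.45628 <1
  x=-2.092: |R|=0.37360 <1
  x=-4.411: |R|=1.09773 >1
  x=-4.324: |R|=1.07785 >1
  x=-4.164: |R|=1.04018 >1
Stable set (-4.0000, 0).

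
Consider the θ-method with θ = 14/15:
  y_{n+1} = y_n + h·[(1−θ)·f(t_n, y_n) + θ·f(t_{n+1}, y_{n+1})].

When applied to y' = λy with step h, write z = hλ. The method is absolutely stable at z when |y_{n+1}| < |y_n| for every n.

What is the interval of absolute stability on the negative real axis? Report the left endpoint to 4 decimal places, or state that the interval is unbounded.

With y'=λy (z=hλ):
  y_{n+1} = y_n + z·[1/15·y_n + 14/15·y_{n+1}] ⇒ (1 − 14/15z)y_{n+1} = (1 + 1/15z)y_n
  so R(z) = (1 + 1/15z)/(1 − 14/15z).

Find x<0 with |R(x)|<1.
x=-1.66: |R|=0.3488
x=-2: |R|=0.3023
x=-10: |R|=0.0323
x=-100: |R|=0.0601
θ=14/15≥1/2 ⇒ |1+1/15x|<|1−14/15x| ∀x<0 ⇒ interval (−∞,0).

unbounded; (−∞, 0).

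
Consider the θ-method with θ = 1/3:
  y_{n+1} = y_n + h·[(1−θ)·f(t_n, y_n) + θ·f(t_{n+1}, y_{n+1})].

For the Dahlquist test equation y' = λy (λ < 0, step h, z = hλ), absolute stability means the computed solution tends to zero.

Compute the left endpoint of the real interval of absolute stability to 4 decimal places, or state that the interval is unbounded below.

left endpoint -6.0000.

On y'=λy, z=hλ:
  y_{n+1} = y_n + z·[2/3·y_n + 1/3·y_{n+1}] ⇒ (1 − 1/3z)y_{n+1} = (1 + 2/3z)y_n
  so R(z) = (1 + 2/3z)/(1 − 1/3z).

Boundary: |R(x)|=1, x<0.
x=-0.36: |R|=0.6786
R=−1: 1+2/3x = −1+1/3x ⇒ -1/3x=2 ⇒ x=2/(-1/3)=-6.0000
Confirm numerically:
  x=-4.583: |R|=0.81313 <1
  x=-3.786: |R|=0.67374 <1
  x=-3.210: |R|=0.55072 <1
  x=-6.591: |R|=1.06162 >1
  x=-6.466: |R|=1.04923 >1
  x=-6.247: |R|=1.02671 >1
Stable set (-6.0000, 0).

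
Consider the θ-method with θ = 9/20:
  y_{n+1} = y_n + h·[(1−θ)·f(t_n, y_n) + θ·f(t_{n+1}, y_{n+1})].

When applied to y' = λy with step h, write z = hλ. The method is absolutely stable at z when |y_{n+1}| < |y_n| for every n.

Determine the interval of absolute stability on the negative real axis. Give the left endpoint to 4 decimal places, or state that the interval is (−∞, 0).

(-20.0000, 0).

Set f=λy, z=hλ:
  y_{n+1} = y_n + z·[11/20·y_n + 9/20·y_{n+1}] ⇒ (1 − 9/20z)y_{n+1} = (1 + 11/20z)y_n
  R(z) = (1 + 11/20z)/(1 − 9/20z).

Find x<0 with |R(x)|<1.
x=-1.56: |R|=0.0834
R=−1: 1+11/20x = −1+9/20x ⇒ -1/10x=2 ⇒ x=2/(-1/10)=-20.0000
Confirm numerically:
  x=-19.193: |R|=0.99163 <1
  x=-19.125: |R|=0.99089 <1
  x=-16.598: |R|=0.95983 <1
  x=-16.488: |R|=0.95829 <1
  x=-20.385: |R|=1.00378 >1
  x=-20.361: |R|=1.00355 >1
Stable set (-20.0000, 0).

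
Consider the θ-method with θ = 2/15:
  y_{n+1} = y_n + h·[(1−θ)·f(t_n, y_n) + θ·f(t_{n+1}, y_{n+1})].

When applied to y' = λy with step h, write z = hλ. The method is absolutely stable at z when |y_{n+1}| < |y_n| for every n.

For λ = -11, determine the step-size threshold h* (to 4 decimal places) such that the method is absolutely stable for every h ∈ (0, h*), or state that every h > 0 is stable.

With y'=λy (z=hλ):
  y_{n+1} = y_n + z·[13/15·y_n + 2/15·y_{n+1}] ⇒ (1 − 2/15z)y_{n+1} = (1 + 13/15z)y_n
  Hence R(z) = (1 + 13/15z)/(1 − 2/15z).

Solve |R(x)|<1 on ℝ⁻.
x=-1.58: |R|=0.3051
R=−1: 1+13/15x = −1+2/15x ⇒ -11/15x=2 ⇒ x=2/(-11/15)=-2.7273
Confirm numerically:
  x=-2.625: |R|=0.94444 <1
  x=-1.680: |R|=0.37255 <1
  x=-1.323: |R|=0.12462 <1
  x=-3.248: |R|=1.26647 >1
  x=-2.891: |R|=1.08666 >1
  x=-2.853: |R|=1.06679 >1
Stable set (-2.7273, 0).

(-2.7273,0); λ=-11 ⇒ h* = (30/11)/11 = 0.2479.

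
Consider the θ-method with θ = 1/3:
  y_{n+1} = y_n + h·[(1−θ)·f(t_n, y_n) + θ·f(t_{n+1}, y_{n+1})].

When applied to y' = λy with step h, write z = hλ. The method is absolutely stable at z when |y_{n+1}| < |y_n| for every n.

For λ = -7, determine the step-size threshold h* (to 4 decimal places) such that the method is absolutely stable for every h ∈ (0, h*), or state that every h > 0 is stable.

Set f=λy, z=hλ:
  y_{n+1} = y_n + z·[2/3·y_n + 1/3·y_{n+1}] ⇒ (1 − 1/3z)y_{n+1} = (1 + 2/3z)y_n
  R(z) = (1 + 2/3z)/(1 − 1/3z).

Boundary: |R(x)|=1, x<0.
x=-1.75: |R|=0.1053
R=−1: 1+2/3x = −1+1/3x ⇒ -1/3x=2 ⇒ x=2/(-1/3)=-6.0000
Confirm numerically:
  x=-3.975: |R|=0.70968 <1
  x=-3.912: |R|=0.69792 <1
  x=-3.441: |R|=0.60270 <1
  x=-6.561: |R|=1.05868 >1
  x=-6.257: |R|=1.02776 >1
Interval (-6.0000, 0).

(-6.0000,0); λ=-7 ⇒ h* = (6)/7 = 0.8571.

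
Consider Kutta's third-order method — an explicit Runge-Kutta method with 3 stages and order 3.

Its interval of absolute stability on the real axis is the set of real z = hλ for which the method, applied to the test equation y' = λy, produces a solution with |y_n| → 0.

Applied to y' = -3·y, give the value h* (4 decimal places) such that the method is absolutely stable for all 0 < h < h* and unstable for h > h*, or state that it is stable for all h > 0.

Set f=λy, z=hλ:
  order 3, 3-stage ⇒ R(z)=1+z+z^2/2+z^3/6
  (e.g. R(-1.04)=0.31332, |R|=0.31332)

Find x<0 with |R(x)|<1.
x=-1.04: |R|=0.3133
|R(-2.4)|=0.8240 |R(-1.92)|=0.2564 |R(-1.75)|=0.1120
Bisect:
  x_lo=-3.1370 |R|=2.3617  x_hi=-0.2081 |R|=0.8121
  mid=-1.67254 |R|=0.05364 →hi
  mid=-2.40477 |R|=0.83108 →hi
  mid=-2.77088 |R|=1.47770 →lo
  mid=-2.58783 |R|=1.12778 →lo
  mid=-2.49630 |R|=0.97316 →hi
  mid=-2.54206 |R|=1.04886 →lo
  mid=-2.51918 |R|=1.01061 →lo
  ...
  [-2.51275,-2.51257] ⇒ x*=-2.5127
So |R|<1 on (-2.5127, 0).

(-2.5127,0); λ=-3 ⇒ h* = 0.8376.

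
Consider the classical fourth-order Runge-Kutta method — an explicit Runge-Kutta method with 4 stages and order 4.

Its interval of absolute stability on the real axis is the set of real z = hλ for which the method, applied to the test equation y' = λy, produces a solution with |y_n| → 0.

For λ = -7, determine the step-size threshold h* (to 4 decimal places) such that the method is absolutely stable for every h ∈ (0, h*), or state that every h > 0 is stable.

(-2.7853,0); λ=-7 ⇒ h* = 0.3979.

On y'=λy, z=hλ:
  order 4, 4-stage ⇒ R(z)=1+z+z^2/2+z^3/6+z^4/24
  (e.g. R(-1.4)=0.28273, |R|=0.28273)

Need |R(x)|<1, x<0.
x=-1.4: |R|=0.2827
|R(-2.53)|=0.6786 |R(-2.11)|=0.3763 |R(-1.11)|=0.3414
Bisect:
  x_lo=-3.3712 |R|=2.3075  x_hi=-0.2620 |R|=0.7695
  mid=-1.81660 |R|=0.28804 →hi
  mid=-2.59390 |R|=0.74776 →hi
  mid=-2.98256 |R|=1.34049 →lo
  mid=-2.78823 |R|=1.00444 →lo
  mid=-2.69107 |R|=0.86698 →hi
  mid=-2.73965 |R|=0.93333 →hi
  mid=-2.76394 |R|=0.96828 →hi
  ...
  [-2.78538,-2.78519] ⇒ x*=-2.7853
Interval (-2.7853, 0).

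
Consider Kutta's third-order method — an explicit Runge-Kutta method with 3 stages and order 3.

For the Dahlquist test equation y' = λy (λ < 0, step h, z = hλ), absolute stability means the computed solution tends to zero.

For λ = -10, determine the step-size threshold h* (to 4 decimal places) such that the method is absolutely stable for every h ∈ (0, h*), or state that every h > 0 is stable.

(-2.5127,0); λ=-10 ⇒ h* = 0.2513.

Set f=λy, z=hλ:
  order 3, 3-stage ⇒ R(z)=1+z+z^2/2+z^3/6
  (e.g. R(-0.61)=0.53822, |R|=0.53822)

Solve |R(x)|<1 on ℝ⁻.
x=-0.61: |R|=0.5382
|R(-2.72)|=1.3747 |R(-1.24)|=0.2110 |R(-1.1)|=0.2832
Bisect:
  x_lo=-2.9843 |R|=1.9611  x_hi=-0.2404 |R|=0.7862
  mid=-1.61234 |R|=0.01111 →hi
  mid=-2.29834 |R|=0.68060 →hi
  mid=-2.64133 |R|=1.22428 →lo
  mid=-2.46983 |R|=0.93082 →hi
  mid=-2.55558 |R|=1.07183 →lo
  mid=-2.51271 |R|=0.99994 →hi
  mid=-2.53414 |R|=1.03553 →lo
  mid=-2.52343 |R|=1.01765 →lo
  ...
  [-2.51288,-2.51271] ⇒ x*=-2.5127
So |R|<1 on (-2.5127, 0).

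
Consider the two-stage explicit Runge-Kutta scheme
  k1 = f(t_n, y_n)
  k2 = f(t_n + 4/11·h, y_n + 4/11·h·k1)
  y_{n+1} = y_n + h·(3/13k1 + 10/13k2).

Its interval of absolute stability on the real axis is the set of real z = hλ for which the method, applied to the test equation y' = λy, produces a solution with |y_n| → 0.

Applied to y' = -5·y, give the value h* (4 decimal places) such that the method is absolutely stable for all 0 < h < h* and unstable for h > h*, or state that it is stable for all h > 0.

On y'=λy, z=hλ:
  k1=λy_n ⇒ h·k1=z·y_n;  k2=λ(1+4/11z)y_n ⇒ h·k2=z(1+4/11z)y_n
  y_{n+1}/y_n = 1 + 3/13z + 10/13z(1+4/11z) = 1 + z + 40/143z²
  so R(z) = 1 + z + 40/143z².

Boundary: |R(x)|=1, x<0.
x=-1.07: |R|=0.2503
R=1: x+40/143x²=0 ⇒ x=−143/40=-3.5750; min R=1−1/(4·40/143)=0.1062>−1
Confirm numerically:
  x=-3.284: |R|=0.73269 <1
  x=-3.174: |R|=0.64398 <1
  x=-2.793: |R|=0.38906 <1
  x=-1.787: |R|=0.10625 <1
  x=-3.911: |R|=1.36758 >1
  x=-3.803: |R|=1.24254 >1
  x=-3.694: |R|=1.12296 >1
Interval (-3.5750, 0).

(-3.5750,0); λ=-5 ⇒ h* = (143/40)/5 = 0.7150.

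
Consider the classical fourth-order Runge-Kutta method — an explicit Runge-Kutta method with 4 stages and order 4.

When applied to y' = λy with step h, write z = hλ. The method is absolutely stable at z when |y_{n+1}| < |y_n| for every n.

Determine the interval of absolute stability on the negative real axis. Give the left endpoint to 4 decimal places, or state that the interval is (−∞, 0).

Test eqn y'=λy, z=hλ:
  order 4, 4-stage ⇒ R(z)=1+z+z^2/2+z^3/6+z^4/24
  (e.g. R(-1.49)=0.27409, |R|=0.27409)

Boundary: |R(x)|=1, x<0.
x=-1.49: |R|=0.2741
|R(-2.23)|=0.4386 |R(-1.3)|=0.2978 |R(-0.89)|=0.4147
Bisect:
  x_lo=-3.3734 |R|=2.3142  x_hi=-0.1642 |R|=0.8485
  mid=-1.76882 |R|=0.28105 →hi
  mid=-2.57110 |R|=0.72226 →hi
  mid=-2.97224 |R|=1.32044 →lo
  mid=-2.77167 |R|=0.97966 →hi
  mid=-2.87196 |R|=1.13872 →lo
  mid=-2.82182 |R|=1.05647 →lo
  mid=-2.79674 |R|=1.01740 →lo
  mid=-2.78421 |R|=0.99837 →hi
  ...
  [-2.78538,-2.78519] ⇒ x*=-2.7853
Interval (-2.7853, 0).

(-2.7853, 0).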